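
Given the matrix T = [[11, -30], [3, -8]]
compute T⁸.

[[2551, -7650], [765, -2294]]

tr T = 3 and det T = 2, so the characteristic polynomial is λ² − (3)λ + (2) with roots 1 and 2.
Eigenvectors give P = [[3, 10], [1, 3]] with P⁻¹ = [[-3, 10], [1, -3]], and T = P·diag(1, 2)·P⁻¹.
Then T⁸ = P·diag(1, 256)·P⁻¹ = [[3, 2560], [1, 768]] · [[-3, 10], [1, -3]] = [[2551, -7650], [765, -2294]].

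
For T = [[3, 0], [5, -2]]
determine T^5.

tr T = 1 and det T = -6, so the characteristic polynomial is λ² − (1)λ + (-6) with roots 3 and -2.
Eigenvectors give P = [[1, 0], [1, 1]] with P⁻¹ = [[1, 0], [-1, 1]], and T = P·diag(3, -2)·P⁻¹.
Then T^5 = P·diag(243, -32)·P⁻¹ = [[243, 0], [243, -32]] · [[1, 0], [-1, 1]] = [[243, 0], [275, -32]].

[[243, 0], [275, -32]]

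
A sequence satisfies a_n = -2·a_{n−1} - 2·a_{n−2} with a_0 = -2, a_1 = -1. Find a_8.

-32

With companion matrix T = [[-2, -2], [1, 0]], [a_n, a_{n−1}]ᵀ = T·[a_{n−1}, a_{n−2}]ᵀ, so [a_8, a_7]ᵀ = T⁷·[a_1, a_0]ᵀ.
T⁷ = [[0, 16], [-8, -16]], giving [a_8, a_7]ᵀ = [[-32], [40]].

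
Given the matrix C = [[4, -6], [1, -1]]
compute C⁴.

[[46, -90], [15, -29]]

tr C = 3 and det C = 2, so the characteristic polynomial is λ² − (3)λ + (2) with roots 2 and 1.
Eigenvectors give P = [[-3, 2], [-1, 1]] with P⁻¹ = [[-1, 2], [-1, 3]], and C = P·diag(2, 1)·P⁻¹.
Then C⁴ = P·diag(16, 1)·P⁻¹ = [[-48, 2], [-16, 1]] · [[-1, 2], [-1, 3]] = [[46, -90], [15, -29]].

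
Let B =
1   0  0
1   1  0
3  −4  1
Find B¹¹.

[[1, 0, 0], [11, 1, 0], [−187, −44, 1]]

B = I + N where N = [[0, 0, 0], [1, 0, 0], [3, −4, 0]] is strictly lower-triangular, so N³ = 0.
(I + N)¹¹ = I + 11·N + 55·N² = [[1, 0, 0], [11, 1, 0], [−187, −44, 1]].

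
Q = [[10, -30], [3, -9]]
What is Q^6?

[[10, -30], [3, -9]]

Q² = Q (a projection; rank 1, trace 1), so Q^6 = Q.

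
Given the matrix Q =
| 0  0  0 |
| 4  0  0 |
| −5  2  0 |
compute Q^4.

[[0, 0, 0], [0, 0, 0], [0, 0, 0]]

Q is strictly triangular, hence nilpotent: Q^3 = 0, so Q^4 = 0.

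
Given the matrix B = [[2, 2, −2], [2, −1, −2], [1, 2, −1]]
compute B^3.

B^2 = [[6, −2, −6], [0, 1, 0], [5, −2, −5]]
B^3 = [[2, 2, −2], [2, −1, −2], [1, 2, −1]]

[[2, 2, −2], [2, −1, −2], [1, 2, −1]]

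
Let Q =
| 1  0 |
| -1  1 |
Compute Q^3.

[[1, 0], [-3, 1]]

Q = I + N where N = [[0, 0], [-1, 0]] is strictly lower-triangular, so N^2 = 0.
(I + N)^3 = I + 3·N = [[1, 0], [-3, 1]].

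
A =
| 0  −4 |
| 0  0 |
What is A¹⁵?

[[0, 0], [0, 0]]

A is strictly triangular, hence nilpotent: A² = 0, so A¹⁵ = 0.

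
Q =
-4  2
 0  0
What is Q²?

[[16, -8], [0, 0]]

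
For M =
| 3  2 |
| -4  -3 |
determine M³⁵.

M² = I (check: tr M = 0 and det M = -1), so M³⁵ = M since 35 is odd.

[[3, 2], [-4, -3]]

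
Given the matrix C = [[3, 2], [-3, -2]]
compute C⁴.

[[3, 2], [-3, -2]]

C² = C (a projection; rank 1, trace 1), so C⁴ = C.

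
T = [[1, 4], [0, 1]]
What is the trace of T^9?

T = I + N where N = [[0, 4], [0, 0]] is strictly upper-triangular, so N^2 = 0.
(I + N)^9 = I + 9·N = [[1, 36], [0, 1]].

2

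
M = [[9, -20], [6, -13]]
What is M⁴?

[[-399, 800], [-240, 481]]

tr M = -4 and det M = 3, so the characteristic polynomial is λ² − (-4)λ + (3) with roots -1 and -3.
Eigenvectors give P = [[-2, -5], [-1, -3]] with P⁻¹ = [[-3, 5], [1, -2]], and M = P·diag(-1, -3)·P⁻¹.
Then M⁴ = P·diag(1, 81)·P⁻¹ = [[-2, -405], [-1, -243]] · [[-3, 5], [1, -2]] = [[-399, 800], [-240, 481]].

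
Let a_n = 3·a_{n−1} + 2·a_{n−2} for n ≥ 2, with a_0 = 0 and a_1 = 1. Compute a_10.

With companion matrix T = [[3, 2], [1, 0]], [a_n, a_{n−1}]ᵀ = T·[a_{n−1}, a_{n−2}]ᵀ, so [a_10, a_9]ᵀ = T^9·[a_1, a_0]ᵀ.
T^9 = [[79647, 44726], [22363, 12558]], giving [a_10, a_9]ᵀ = [[79647], [22363]].

79647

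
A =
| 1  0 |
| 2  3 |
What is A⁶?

tr A = 4 and det A = 3, so the characteristic polynomial is λ² − (4)λ + (3) with roots 1 and 3.
Eigenvectors give P = [[-1, 0], [1, 1]] with P⁻¹ = [[-1, 0], [1, 1]], and A = P·diag(1, 3)·P⁻¹.
Then A⁶ = P·diag(1, 729)·P⁻¹ = [[-1, 0], [1, 729]] · [[-1, 0], [1, 1]] = [[1, 0], [728, 729]].

[[1, 0], [728, 729]]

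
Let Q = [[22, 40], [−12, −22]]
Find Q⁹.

tr Q = 0 and det Q = −4, so the characteristic polynomial is λ² − (0)λ + (−4) with roots −2 and 2.
Eigenvectors give P = [[−5, −2], [3, 1]] with P⁻¹ = [[1, 2], [−3, −5]], and Q = P·diag(−2, 2)·P⁻¹.
Then Q⁹ = P·diag(−512, 512)·P⁻¹ = [[2560, −1024], [−1536, 512]] · [[1, 2], [−3, −5]] = [[5632, 10240], [−3072, −5632]].

[[5632, 10240], [−3072, −5632]]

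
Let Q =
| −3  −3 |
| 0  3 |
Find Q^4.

Q^2 = [[9, 0], [0, 9]]
Q^3 = [[−27, −27], [0, 27]]
Q^4 = [[81, 0], [0, 81]]

[[81, 0], [0, 81]]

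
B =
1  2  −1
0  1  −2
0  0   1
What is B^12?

B = I + N where N = [[0, 2, −1], [0, 0, −2], [0, 0, 0]] is strictly upper-triangular, so N^3 = 0.
(I + N)^12 = I + 12·N + 66·N^2 = [[1, 24, −276], [0, 1, −24], [0, 0, 1]].

[[1, 24, −276], [0, 1, −24], [0, 0, 1]]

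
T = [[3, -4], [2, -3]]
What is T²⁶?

[[1, 0], [0, 1]]

T² = I (check: tr T = 0 and det T = -1), so T²⁶ = I since 26 is even.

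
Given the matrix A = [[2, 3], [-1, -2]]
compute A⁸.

A² = I (check: tr A = 0 and det A = -1), so A⁸ = I since 8 is even.

[[1, 0], [0, 1]]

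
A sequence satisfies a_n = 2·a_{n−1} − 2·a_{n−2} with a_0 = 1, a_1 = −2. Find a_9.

With companion matrix C = [[2, −2], [1, 0]], [a_n, a_{n−1}]ᵀ = C·[a_{n−1}, a_{n−2}]ᵀ, so [a_9, a_8]ᵀ = C⁸·[a_1, a_0]ᵀ.
C⁸ = [[16, 0], [0, 16]], giving [a_9, a_8]ᵀ = [[−32], [16]].

−32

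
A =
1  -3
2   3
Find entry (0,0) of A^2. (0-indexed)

-5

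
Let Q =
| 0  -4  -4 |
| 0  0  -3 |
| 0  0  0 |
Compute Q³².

Q is strictly triangular, hence nilpotent: Q³ = 0, so Q³² = 0.

[[0, 0, 0], [0, 0, 0], [0, 0, 0]]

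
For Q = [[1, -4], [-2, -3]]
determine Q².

[[9, 8], [4, 17]]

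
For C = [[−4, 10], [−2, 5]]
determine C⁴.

[[−4, 10], [−2, 5]]

C² = C (a projection; rank 1, trace 1), so C⁴ = C.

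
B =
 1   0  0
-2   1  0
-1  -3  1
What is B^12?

[[1, 0, 0], [-24, 1, 0], [384, -36, 1]]

B = I + N where N = [[0, 0, 0], [-2, 0, 0], [-1, -3, 0]] is strictly lower-triangular, so N^3 = 0.
(I + N)^12 = I + 12·N + 66·N^2 = [[1, 0, 0], [-24, 1, 0], [384, -36, 1]].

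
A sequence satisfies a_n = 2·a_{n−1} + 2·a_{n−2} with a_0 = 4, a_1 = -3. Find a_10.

With companion matrix T = [[2, 2], [1, 0]], [a_n, a_{n−1}]ᵀ = T·[a_{n−1}, a_{n−2}]ᵀ, so [a_10, a_9]ᵀ = T^9·[a_1, a_0]ᵀ.
T^9 = [[6688, 4896], [2448, 1792]], giving [a_10, a_9]ᵀ = [[-480], [-176]].

-480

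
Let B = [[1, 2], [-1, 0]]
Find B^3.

B^2 = [[-1, 2], [-1, -2]]
B^3 = [[-3, -2], [1, -2]]

[[-3, -2], [1, -2]]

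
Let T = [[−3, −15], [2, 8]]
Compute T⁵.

tr T = 5 and det T = 6, so the characteristic polynomial is λ² − (5)λ + (6) with roots 3 and 2.
Eigenvectors give P = [[−5, −3], [2, 1]] with P⁻¹ = [[1, 3], [−2, −5]], and T = P·diag(3, 2)·P⁻¹.
Then T⁵ = P·diag(243, 32)·P⁻¹ = [[−1215, −96], [486, 32]] · [[1, 3], [−2, −5]] = [[−1023, −3165], [422, 1298]].

[[−1023, −3165], [422, 1298]]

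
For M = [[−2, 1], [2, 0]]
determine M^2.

[[6, −2], [−4, 2]]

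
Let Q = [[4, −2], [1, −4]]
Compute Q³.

[[56, −28], [14, −56]]

Q² = [[14, 0], [0, 14]]
Q³ = [[56, −28], [14, −56]]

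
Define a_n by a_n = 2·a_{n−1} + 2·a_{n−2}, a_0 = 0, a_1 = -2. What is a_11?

With companion matrix C = [[2, 2], [1, 0]], [a_n, a_{n−1}]ᵀ = C·[a_{n−1}, a_{n−2}]ᵀ, so [a_11, a_10]ᵀ = C^10·[a_1, a_0]ᵀ.
C^10 = [[18272, 13376], [6688, 4896]], giving [a_11, a_10]ᵀ = [[-36544], [-13376]].

-36544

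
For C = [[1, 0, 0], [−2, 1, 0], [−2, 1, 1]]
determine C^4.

[[1, 0, 0], [−8, 1, 0], [−20, 4, 1]]

C = I + N where N = [[0, 0, 0], [−2, 0, 0], [−2, 1, 0]] is strictly lower-triangular, so N^3 = 0.
(I + N)^4 = I + 4·N + 6·N^2 = [[1, 0, 0], [−8, 1, 0], [−20, 4, 1]].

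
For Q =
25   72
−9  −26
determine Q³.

[[73, 216], [−27, −80]]

tr Q = −1 and det Q = −2, so the characteristic polynomial is λ² − (−1)λ + (−2) with roots 1 and −2.
Eigenvectors give P = [[3, 8], [−1, −3]] with P⁻¹ = [[3, 8], [−1, −3]], and Q = P·diag(1, −2)·P⁻¹.
Then Q³ = P·diag(1, −8)·P⁻¹ = [[3, −64], [−1, 24]] · [[3, 8], [−1, −3]] = [[73, 216], [−27, −80]].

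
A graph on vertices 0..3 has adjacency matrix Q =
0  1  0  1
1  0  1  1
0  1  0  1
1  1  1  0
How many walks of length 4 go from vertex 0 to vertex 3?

9

The number of length-4 walks from vertex 0 to vertex 3 is entry (0,3) of Q^4, where Q is the adjacency matrix.
Q^2 = [[2, 1, 2, 1], [1, 3, 1, 2], [2, 1, 2, 1], [1, 2, 1, 3]]
Q^3 = [[2, 5, 2, 5], [5, 4, 5, 5], [2, 5, 2, 5], [5, 5, 5, 4]]
Q^4 = [[10, 9, 10, 9], [9, 15, 9, 14], [10, 9, 10, 9], [9, 14, 9, 15]]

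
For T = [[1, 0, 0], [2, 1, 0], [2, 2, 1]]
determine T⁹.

T = I + N where N = [[0, 0, 0], [2, 0, 0], [2, 2, 0]] is strictly lower-triangular, so N³ = 0.
(I + N)⁹ = I + 9·N + 36·N² = [[1, 0, 0], [18, 1, 0], [162, 18, 1]].

[[1, 0, 0], [18, 1, 0], [162, 18, 1]]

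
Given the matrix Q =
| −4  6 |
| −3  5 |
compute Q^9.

tr Q = 1 and det Q = −2, so the characteristic polynomial is λ² − (1)λ + (−2) with roots 2 and −1.
Eigenvectors give P = [[−1, −2], [−1, −1]] with P⁻¹ = [[1, −2], [−1, 1]], and Q = P·diag(2, −1)·P⁻¹.
Then Q^9 = P·diag(512, −1)·P⁻¹ = [[−512, 2], [−512, 1]] · [[1, −2], [−1, 1]] = [[−514, 1026], [−513, 1025]].

[[−514, 1026], [−513, 1025]]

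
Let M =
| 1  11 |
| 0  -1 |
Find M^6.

[[1, 0], [0, 1]]

M² = I (check: tr M = 0 and det M = -1), so M^6 = I since 6 is even.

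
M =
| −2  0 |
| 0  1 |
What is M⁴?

M² = [[4, 0], [0, 1]]
M³ = [[−8, 0], [0, 1]]
M⁴ = [[16, 0], [0, 1]]

[[16, 0], [0, 1]]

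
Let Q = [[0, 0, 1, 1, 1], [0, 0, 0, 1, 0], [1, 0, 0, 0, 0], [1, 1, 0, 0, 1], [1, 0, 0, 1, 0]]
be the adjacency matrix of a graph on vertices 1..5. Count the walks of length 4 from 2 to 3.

1

The number of length-4 walks from vertex 2 to vertex 3 is entry (2,3) of Q^4, where Q is the adjacency matrix.
Q^2 = [[3, 1, 0, 1, 1], [1, 1, 0, 0, 1], [0, 0, 1, 1, 1], [1, 0, 1, 3, 1], [1, 1, 1, 1, 2]]
Q^3 = [[2, 1, 3, 5, 4], [1, 0, 1, 3, 1], [3, 1, 0, 1, 1], [5, 3, 1, 2, 4], [4, 1, 1, 4, 2]]
Q^4 = [[12, 5, 2, 7, 7], [5, 3, 1, 2, 4], [2, 1, 3, 5, 4], [7, 2, 5, 12, 7], [7, 4, 4, 7, 8]]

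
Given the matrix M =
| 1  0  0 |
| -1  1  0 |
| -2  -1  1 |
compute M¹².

M = I + N where N = [[0, 0, 0], [-1, 0, 0], [-2, -1, 0]] is strictly lower-triangular, so N³ = 0.
(I + N)¹² = I + 12·N + 66·N² = [[1, 0, 0], [-12, 1, 0], [42, -12, 1]].

[[1, 0, 0], [-12, 1, 0], [42, -12, 1]]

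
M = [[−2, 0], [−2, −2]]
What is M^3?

M^2 = [[4, 0], [8, 4]]
M^3 = [[−8, 0], [−24, −8]]

[[−8, 0], [−24, −8]]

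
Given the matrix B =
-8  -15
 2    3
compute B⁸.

tr B = -5 and det B = 6, so the characteristic polynomial is λ² − (-5)λ + (6) with roots -3 and -2.
Eigenvectors give P = [[-3, -5], [1, 2]] with P⁻¹ = [[-2, -5], [1, 3]], and B = P·diag(-3, -2)·P⁻¹.
Then B⁸ = P·diag(6561, 256)·P⁻¹ = [[-19683, -1280], [6561, 512]] · [[-2, -5], [1, 3]] = [[38086, 94575], [-12610, -31269]].

[[38086, 94575], [-12610, -31269]]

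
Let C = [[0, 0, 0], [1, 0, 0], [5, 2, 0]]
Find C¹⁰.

C is strictly triangular, hence nilpotent: C³ = 0, so C¹⁰ = 0.

[[0, 0, 0], [0, 0, 0], [0, 0, 0]]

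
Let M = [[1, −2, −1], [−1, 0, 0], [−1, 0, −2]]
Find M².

[[4, −2, 1], [−1, 2, 1], [1, 2, 5]]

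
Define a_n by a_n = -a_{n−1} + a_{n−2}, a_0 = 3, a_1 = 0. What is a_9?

With companion matrix M = [[-1, 1], [1, 0]], [a_n, a_{n−1}]ᵀ = M·[a_{n−1}, a_{n−2}]ᵀ, so [a_9, a_8]ᵀ = M^8·[a_1, a_0]ᵀ.
M^8 = [[34, -21], [-21, 13]], giving [a_9, a_8]ᵀ = [[-63], [39]].

-63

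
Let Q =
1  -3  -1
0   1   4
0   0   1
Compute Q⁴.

[[1, -12, -76], [0, 1, 16], [0, 0, 1]]

Q = I + N where N = [[0, -3, -1], [0, 0, 4], [0, 0, 0]] is strictly upper-triangular, so N³ = 0.
(I + N)⁴ = I + 4·N + 6·N² = [[1, -12, -76], [0, 1, 16], [0, 0, 1]].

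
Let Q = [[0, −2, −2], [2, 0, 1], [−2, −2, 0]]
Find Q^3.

Q^2 = [[0, 4, −2], [−2, −6, −4], [−4, 4, 2]]
Q^3 = [[12, 4, 4], [−4, 12, −2], [4, 4, 12]]

[[12, 4, 4], [−4, 12, −2], [4, 4, 12]]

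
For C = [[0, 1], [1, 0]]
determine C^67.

C² = I (check: tr C = 0 and det C = −1), so C^67 = C since 67 is odd.

[[0, 1], [1, 0]]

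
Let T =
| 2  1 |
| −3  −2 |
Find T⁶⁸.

T² = I (check: tr T = 0 and det T = −1), so T⁶⁸ = I since 68 is even.

[[1, 0], [0, 1]]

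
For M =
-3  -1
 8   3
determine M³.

M² = I (check: tr M = 0 and det M = -1), so M³ = M since 3 is odd.

[[-3, -1], [8, 3]]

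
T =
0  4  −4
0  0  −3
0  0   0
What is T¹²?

[[0, 0, 0], [0, 0, 0], [0, 0, 0]]

T is strictly triangular, hence nilpotent: T³ = 0, so T¹² = 0.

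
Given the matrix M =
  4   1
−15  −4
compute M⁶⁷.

[[4, 1], [−15, −4]]

M² = I (check: tr M = 0 and det M = −1), so M⁶⁷ = M since 67 is odd.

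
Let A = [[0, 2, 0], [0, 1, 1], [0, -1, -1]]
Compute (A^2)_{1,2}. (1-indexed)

2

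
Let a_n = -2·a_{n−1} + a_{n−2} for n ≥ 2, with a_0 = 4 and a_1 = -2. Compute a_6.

256

With companion matrix Q = [[-2, 1], [1, 0]], [a_n, a_{n−1}]ᵀ = Q·[a_{n−1}, a_{n−2}]ᵀ, so [a_6, a_5]ᵀ = Q⁵·[a_1, a_0]ᵀ.
Q⁵ = [[-70, 29], [29, -12]], giving [a_6, a_5]ᵀ = [[256], [-106]].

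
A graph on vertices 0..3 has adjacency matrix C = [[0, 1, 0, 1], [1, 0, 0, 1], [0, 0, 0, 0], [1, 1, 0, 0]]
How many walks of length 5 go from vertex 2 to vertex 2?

The number of length-5 walks from vertex 2 to vertex 2 is entry (2,2) of C^5, where C is the adjacency matrix.
C^2 = [[2, 1, 0, 1], [1, 2, 0, 1], [0, 0, 0, 0], [1, 1, 0, 2]]
C^3 = [[2, 3, 0, 3], [3, 2, 0, 3], [0, 0, 0, 0], [3, 3, 0, 2]]
C^4 = [[6, 5, 0, 5], [5, 6, 0, 5], [0, 0, 0, 0], [5, 5, 0, 6]]
C^5 = [[10, 11, 0, 11], [11, 10, 0, 11], [0, 0, 0, 0], [11, 11, 0, 10]]

0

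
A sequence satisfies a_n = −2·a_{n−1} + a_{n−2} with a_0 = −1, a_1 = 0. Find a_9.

408

With companion matrix C = [[−2, 1], [1, 0]], [a_n, a_{n−1}]ᵀ = C·[a_{n−1}, a_{n−2}]ᵀ, so [a_9, a_8]ᵀ = C⁸·[a_1, a_0]ᵀ.
C⁸ = [[985, −408], [−408, 169]], giving [a_9, a_8]ᵀ = [[408], [−169]].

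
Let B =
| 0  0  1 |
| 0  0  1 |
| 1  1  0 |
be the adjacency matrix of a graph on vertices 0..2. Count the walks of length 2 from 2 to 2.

The number of length-2 walks from vertex 2 to vertex 2 is entry (2,2) of B², where B is the adjacency matrix.
B² = [[1, 1, 0], [1, 1, 0], [0, 0, 2]]

2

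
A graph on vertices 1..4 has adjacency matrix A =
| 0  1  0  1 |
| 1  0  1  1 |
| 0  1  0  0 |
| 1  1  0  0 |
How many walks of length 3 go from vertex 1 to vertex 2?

4

The number of length-3 walks from vertex 1 to vertex 2 is entry (1,2) of A^3, where A is the adjacency matrix.
A^2 = [[2, 1, 1, 1], [1, 3, 0, 1], [1, 0, 1, 1], [1, 1, 1, 2]]
A^3 = [[2, 4, 1, 3], [4, 2, 3, 4], [1, 3, 0, 1], [3, 4, 1, 2]]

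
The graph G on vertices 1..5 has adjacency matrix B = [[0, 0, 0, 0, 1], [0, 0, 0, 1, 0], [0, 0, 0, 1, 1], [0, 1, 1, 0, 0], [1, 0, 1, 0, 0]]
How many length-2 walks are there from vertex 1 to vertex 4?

The number of length-2 walks from vertex 1 to vertex 4 is entry (1,4) of B², where B is the adjacency matrix.
B² = [[1, 0, 1, 0, 0], [0, 1, 1, 0, 0], [1, 1, 2, 0, 0], [0, 0, 0, 2, 1], [0, 0, 0, 1, 2]]

0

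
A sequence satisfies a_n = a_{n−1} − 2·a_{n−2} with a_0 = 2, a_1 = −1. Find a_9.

With companion matrix M = [[1, −2], [1, 0]], [a_n, a_{n−1}]ᵀ = M·[a_{n−1}, a_{n−2}]ᵀ, so [a_9, a_8]ᵀ = M⁸·[a_1, a_0]ᵀ.
M⁸ = [[−17, 6], [−3, −14]], giving [a_9, a_8]ᵀ = [[29], [−25]].

29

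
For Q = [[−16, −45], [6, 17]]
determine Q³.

tr Q = 1 and det Q = −2, so the characteristic polynomial is λ² − (1)λ + (−2) with roots 2 and −1.
Eigenvectors give P = [[−5, −3], [2, 1]] with P⁻¹ = [[1, 3], [−2, −5]], and Q = P·diag(2, −1)·P⁻¹.
Then Q³ = P·diag(8, −1)·P⁻¹ = [[−40, 3], [16, −1]] · [[1, 3], [−2, −5]] = [[−46, −135], [18, 53]].

[[−46, −135], [18, 53]]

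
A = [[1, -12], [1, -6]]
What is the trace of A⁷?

-2315

tr A = -5 and det A = 6, so the characteristic polynomial is λ² − (-5)λ + (6) with roots -2 and -3.
Eigenvectors give P = [[-4, 3], [-1, 1]] with P⁻¹ = [[-1, 3], [-1, 4]], and A = P·diag(-2, -3)·P⁻¹.
Then A⁷ = P·diag(-128, -2187)·P⁻¹ = [[512, -6561], [128, -2187]] · [[-1, 3], [-1, 4]] = [[6049, -24708], [2059, -8364]].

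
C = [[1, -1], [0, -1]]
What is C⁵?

C² = I (check: tr C = 0 and det C = -1), so C⁵ = C since 5 is odd.

[[1, -1], [0, -1]]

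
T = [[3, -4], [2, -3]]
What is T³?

[[3, -4], [2, -3]]

T² = [[1, 0], [0, 1]]
T³ = [[3, -4], [2, -3]]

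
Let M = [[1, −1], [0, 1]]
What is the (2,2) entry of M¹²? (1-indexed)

M = I + N where N = [[0, −1], [0, 0]] is strictly upper-triangular, so N² = 0.
(I + N)¹² = I + 12·N = [[1, −12], [0, 1]].

1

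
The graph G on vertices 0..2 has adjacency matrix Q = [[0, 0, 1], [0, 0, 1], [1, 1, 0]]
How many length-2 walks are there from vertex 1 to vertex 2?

The number of length-2 walks from vertex 1 to vertex 2 is entry (1,2) of Q^2, where Q is the adjacency matrix.
Q^2 = [[1, 1, 0], [1, 1, 0], [0, 0, 2]]

0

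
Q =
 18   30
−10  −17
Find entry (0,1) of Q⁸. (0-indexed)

37830

tr Q = 1 and det Q = −6, so the characteristic polynomial is λ² − (1)λ + (−6) with roots 3 and −2.
Eigenvectors give P = [[−2, −3], [1, 2]] with P⁻¹ = [[−2, −3], [1, 2]], and Q = P·diag(3, −2)·P⁻¹.
Then Q⁸ = P·diag(6561, 256)·P⁻¹ = [[−13122, −768], [6561, 512]] · [[−2, −3], [1, 2]] = [[25476, 37830], [−12610, −18659]].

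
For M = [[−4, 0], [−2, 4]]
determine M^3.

[[−64, 0], [−32, 64]]

M^2 = [[16, 0], [0, 16]]
M^3 = [[−64, 0], [−32, 64]]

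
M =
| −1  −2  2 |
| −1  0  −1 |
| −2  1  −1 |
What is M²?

[[−1, 4, −2], [3, 1, −1], [3, 3, −4]]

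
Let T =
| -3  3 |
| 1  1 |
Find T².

[[12, -6], [-2, 4]]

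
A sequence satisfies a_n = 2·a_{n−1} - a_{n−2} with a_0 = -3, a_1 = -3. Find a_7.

-3

With companion matrix A = [[2, -1], [1, 0]], [a_n, a_{n−1}]ᵀ = A·[a_{n−1}, a_{n−2}]ᵀ, so [a_7, a_6]ᵀ = A^6·[a_1, a_0]ᵀ.
A^6 = [[7, -6], [6, -5]], giving [a_7, a_6]ᵀ = [[-3], [-3]].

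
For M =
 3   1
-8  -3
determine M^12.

[[1, 0], [0, 1]]

M² = I (check: tr M = 0 and det M = -1), so M^12 = I since 12 is even.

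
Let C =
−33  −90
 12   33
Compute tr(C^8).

tr C = 0 and det C = −9, so the characteristic polynomial is λ² − (0)λ + (−9) with roots 3 and −3.
Eigenvectors give P = [[−5, 3], [2, −1]] with P⁻¹ = [[1, 3], [2, 5]], and C = P·diag(3, −3)·P⁻¹.
Then C^8 = P·diag(6561, 6561)·P⁻¹ = [[−32805, 19683], [13122, −6561]] · [[1, 3], [2, 5]] = [[6561, 0], [0, 6561]].

13122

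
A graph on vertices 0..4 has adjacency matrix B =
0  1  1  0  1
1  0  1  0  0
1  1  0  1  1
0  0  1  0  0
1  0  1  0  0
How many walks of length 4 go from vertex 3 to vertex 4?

6

The number of length-4 walks from vertex 3 to vertex 4 is entry (3,4) of B^4, where B is the adjacency matrix.
B^2 = [[3, 1, 2, 1, 1], [1, 2, 1, 1, 2], [2, 1, 4, 0, 1], [1, 1, 0, 1, 1], [1, 2, 1, 1, 2]]
B^3 = [[4, 5, 6, 2, 5], [5, 2, 6, 1, 2], [6, 6, 4, 4, 6], [2, 1, 4, 0, 1], [5, 2, 6, 1, 2]]
B^4 = [[16, 10, 16, 6, 10], [10, 11, 10, 6, 11], [16, 10, 22, 4, 10], [6, 6, 4, 4, 6], [10, 11, 10, 6, 11]]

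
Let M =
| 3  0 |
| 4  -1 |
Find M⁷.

[[2187, 0], [2188, -1]]

tr M = 2 and det M = -3, so the characteristic polynomial is λ² − (2)λ + (-3) with roots -1 and 3.
Eigenvectors give P = [[0, 1], [-1, 1]] with P⁻¹ = [[1, -1], [1, 0]], and M = P·diag(-1, 3)·P⁻¹.
Then M⁷ = P·diag(-1, 2187)·P⁻¹ = [[0, 2187], [1, 2187]] · [[1, -1], [1, 0]] = [[2187, 0], [2188, -1]].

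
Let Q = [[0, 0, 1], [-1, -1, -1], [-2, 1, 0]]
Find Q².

[[-2, 1, 0], [3, 0, 0], [-1, -1, -3]]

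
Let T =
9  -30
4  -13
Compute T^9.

tr T = -4 and det T = 3, so the characteristic polynomial is λ² − (-4)λ + (3) with roots -3 and -1.
Eigenvectors give P = [[-5, 3], [-2, 1]] with P⁻¹ = [[1, -3], [2, -5]], and T = P·diag(-3, -1)·P⁻¹.
Then T^9 = P·diag(-19683, -1)·P⁻¹ = [[98415, -3], [39366, -1]] · [[1, -3], [2, -5]] = [[98409, -295230], [39364, -118093]].

[[98409, -295230], [39364, -118093]]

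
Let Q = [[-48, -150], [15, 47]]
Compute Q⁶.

[[6714, 19950], [-1995, -5921]]

tr Q = -1 and det Q = -6, so the characteristic polynomial is λ² − (-1)λ + (-6) with roots 2 and -3.
Eigenvectors give P = [[-3, 10], [1, -3]] with P⁻¹ = [[3, 10], [1, 3]], and Q = P·diag(2, -3)·P⁻¹.
Then Q⁶ = P·diag(64, 729)·P⁻¹ = [[-192, 7290], [64, -2187]] · [[3, 10], [1, 3]] = [[6714, 19950], [-1995, -5921]].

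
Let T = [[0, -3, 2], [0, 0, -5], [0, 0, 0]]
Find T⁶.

[[0, 0, 0], [0, 0, 0], [0, 0, 0]]

T is strictly triangular, hence nilpotent: T³ = 0, so T⁶ = 0.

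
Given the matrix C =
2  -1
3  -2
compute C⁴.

[[1, 0], [0, 1]]

C² = I (check: tr C = 0 and det C = -1), so C⁴ = I since 4 is even.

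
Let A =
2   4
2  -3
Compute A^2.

[[12, -4], [-2, 17]]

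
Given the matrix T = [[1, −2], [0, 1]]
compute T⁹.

[[1, −18], [0, 1]]

T = I + N where N = [[0, −2], [0, 0]] is strictly upper-triangular, so N² = 0.
(I + N)⁹ = I + 9·N = [[1, −18], [0, 1]].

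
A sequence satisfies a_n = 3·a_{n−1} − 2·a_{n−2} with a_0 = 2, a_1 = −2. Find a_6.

−250

With companion matrix C = [[3, −2], [1, 0]], [a_n, a_{n−1}]ᵀ = C·[a_{n−1}, a_{n−2}]ᵀ, so [a_6, a_5]ᵀ = C⁵·[a_1, a_0]ᵀ.
C⁵ = [[63, −62], [31, −30]], giving [a_6, a_5]ᵀ = [[−250], [−122]].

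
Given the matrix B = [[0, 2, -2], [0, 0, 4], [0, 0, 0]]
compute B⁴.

[[0, 0, 0], [0, 0, 0], [0, 0, 0]]

B is strictly triangular, hence nilpotent: B³ = 0, so B⁴ = 0.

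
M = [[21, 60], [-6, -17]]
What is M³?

tr M = 4 and det M = 3, so the characteristic polynomial is λ² − (4)λ + (3) with roots 3 and 1.
Eigenvectors give P = [[10, -3], [-3, 1]] with P⁻¹ = [[1, 3], [3, 10]], and M = P·diag(3, 1)·P⁻¹.
Then M³ = P·diag(27, 1)·P⁻¹ = [[270, -3], [-81, 1]] · [[1, 3], [3, 10]] = [[261, 780], [-78, -233]].

[[261, 780], [-78, -233]]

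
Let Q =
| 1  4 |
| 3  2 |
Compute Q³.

Q² = [[13, 12], [9, 16]]
Q³ = [[49, 76], [57, 68]]

[[49, 76], [57, 68]]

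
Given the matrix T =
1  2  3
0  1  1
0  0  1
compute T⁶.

T = I + N where N = [[0, 2, 3], [0, 0, 1], [0, 0, 0]] is strictly upper-triangular, so N³ = 0.
(I + N)⁶ = I + 6·N + 15·N² = [[1, 12, 48], [0, 1, 6], [0, 0, 1]].

[[1, 12, 48], [0, 1, 6], [0, 0, 1]]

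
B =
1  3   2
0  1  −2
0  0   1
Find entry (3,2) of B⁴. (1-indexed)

0

B = I + N where N = [[0, 3, 2], [0, 0, −2], [0, 0, 0]] is strictly upper-triangular, so N³ = 0.
(I + N)⁴ = I + 4·N + 6·N² = [[1, 12, −28], [0, 1, −8], [0, 0, 1]].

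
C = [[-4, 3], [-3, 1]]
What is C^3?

C^2 = [[7, -9], [9, -8]]
C^3 = [[-1, 12], [-12, 19]]

[[-1, 12], [-12, 19]]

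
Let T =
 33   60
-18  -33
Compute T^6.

tr T = 0 and det T = -9, so the characteristic polynomial is λ² − (0)λ + (-9) with roots 3 and -3.
Eigenvectors give P = [[2, -5], [-1, 3]] with P⁻¹ = [[3, 5], [1, 2]], and T = P·diag(3, -3)·P⁻¹.
Then T^6 = P·diag(729, 729)·P⁻¹ = [[1458, -3645], [-729, 2187]] · [[3, 5], [1, 2]] = [[729, 0], [0, 729]].

[[729, 0], [0, 729]]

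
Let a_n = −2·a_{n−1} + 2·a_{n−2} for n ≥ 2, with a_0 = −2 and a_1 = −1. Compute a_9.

1136

With companion matrix T = [[−2, 2], [1, 0]], [a_n, a_{n−1}]ᵀ = T·[a_{n−1}, a_{n−2}]ᵀ, so [a_9, a_8]ᵀ = T⁸·[a_1, a_0]ᵀ.
T⁸ = [[2448, −1792], [−896, 656]], giving [a_9, a_8]ᵀ = [[1136], [−416]].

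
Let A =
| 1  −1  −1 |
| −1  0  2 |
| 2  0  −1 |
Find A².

[[0, −1, −2], [3, 1, −1], [0, −2, −1]]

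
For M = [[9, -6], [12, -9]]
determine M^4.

tr M = 0 and det M = -9, so the characteristic polynomial is λ² − (0)λ + (-9) with roots 3 and -3.
Eigenvectors give P = [[1, 1], [1, 2]] with P⁻¹ = [[2, -1], [-1, 1]], and M = P·diag(3, -3)·P⁻¹.
Then M^4 = P·diag(81, 81)·P⁻¹ = [[81, 81], [81, 162]] · [[2, -1], [-1, 1]] = [[81, 0], [0, 81]].

[[81, 0], [0, 81]]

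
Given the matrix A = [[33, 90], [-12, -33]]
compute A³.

[[297, 810], [-108, -297]]

tr A = 0 and det A = -9, so the characteristic polynomial is λ² − (0)λ + (-9) with roots -3 and 3.
Eigenvectors give P = [[-5, -3], [2, 1]] with P⁻¹ = [[1, 3], [-2, -5]], and A = P·diag(-3, 3)·P⁻¹.
Then A³ = P·diag(-27, 27)·P⁻¹ = [[135, -81], [-54, 27]] · [[1, 3], [-2, -5]] = [[297, 810], [-108, -297]].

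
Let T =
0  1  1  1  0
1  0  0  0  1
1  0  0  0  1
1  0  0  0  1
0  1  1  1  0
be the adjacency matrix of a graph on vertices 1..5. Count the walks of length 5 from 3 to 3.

0

The number of length-5 walks from vertex 3 to vertex 3 is entry (3,3) of T^5, where T is the adjacency matrix.
T^2 = [[3, 0, 0, 0, 3], [0, 2, 2, 2, 0], [0, 2, 2, 2, 0], [0, 2, 2, 2, 0], [3, 0, 0, 0, 3]]
T^3 = [[0, 6, 6, 6, 0], [6, 0, 0, 0, 6], [6, 0, 0, 0, 6], [6, 0, 0, 0, 6], [0, 6, 6, 6, 0]]
T^4 = [[18, 0, 0, 0, 18], [0, 12, 12, 12, 0], [0, 12, 12, 12, 0], [0, 12, 12, 12, 0], [18, 0, 0, 0, 18]]
T^5 = [[0, 36, 36, 36, 0], [36, 0, 0, 0, 36], [36, 0, 0, 0, 36], [36, 0, 0, 0, 36], [0, 36, 36, 36, 0]]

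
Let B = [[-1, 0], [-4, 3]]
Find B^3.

[[-1, 0], [-28, 27]]

tr B = 2 and det B = -3, so the characteristic polynomial is λ² − (2)λ + (-3) with roots 3 and -1.
Eigenvectors give P = [[0, 1], [1, 1]] with P⁻¹ = [[-1, 1], [1, 0]], and B = P·diag(3, -1)·P⁻¹.
Then B^3 = P·diag(27, -1)·P⁻¹ = [[0, -1], [27, -1]] · [[-1, 1], [1, 0]] = [[-1, 0], [-28, 27]].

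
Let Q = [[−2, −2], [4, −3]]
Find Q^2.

[[−4, 10], [−20, 1]]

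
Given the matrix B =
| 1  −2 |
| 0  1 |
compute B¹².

[[1, −24], [0, 1]]

B = I + N where N = [[0, −2], [0, 0]] is strictly upper-triangular, so N² = 0.
(I + N)¹² = I + 12·N = [[1, −24], [0, 1]].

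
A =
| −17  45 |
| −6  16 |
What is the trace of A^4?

17

tr A = −1 and det A = −2, so the characteristic polynomial is λ² − (−1)λ + (−2) with roots −2 and 1.
Eigenvectors give P = [[3, −5], [1, −2]] with P⁻¹ = [[2, −5], [1, −3]], and A = P·diag(−2, 1)·P⁻¹.
Then A^4 = P·diag(16, 1)·P⁻¹ = [[48, −5], [16, −2]] · [[2, −5], [1, −3]] = [[91, −225], [30, −74]].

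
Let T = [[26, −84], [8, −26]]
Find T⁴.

tr T = 0 and det T = −4, so the characteristic polynomial is λ² − (0)λ + (−4) with roots 2 and −2.
Eigenvectors give P = [[−7, 3], [−2, 1]] with P⁻¹ = [[−1, 3], [−2, 7]], and T = P·diag(2, −2)·P⁻¹.
Then T⁴ = P·diag(16, 16)·P⁻¹ = [[−112, 48], [−32, 16]] · [[−1, 3], [−2, 7]] = [[16, 0], [0, 16]].

[[16, 0], [0, 16]]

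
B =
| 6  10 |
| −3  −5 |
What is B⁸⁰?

[[6, 10], [−3, −5]]

B² = B (a projection; rank 1, trace 1), so B⁸⁰ = B.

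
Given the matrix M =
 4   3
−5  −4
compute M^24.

M² = I (check: tr M = 0 and det M = −1), so M^24 = I since 24 is even.

[[1, 0], [0, 1]]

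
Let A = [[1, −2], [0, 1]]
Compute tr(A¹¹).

2

A = I + N where N = [[0, −2], [0, 0]] is strictly upper-triangular, so N² = 0.
(I + N)¹¹ = I + 11·N = [[1, −22], [0, 1]].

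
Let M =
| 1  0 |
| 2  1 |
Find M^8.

M = I + N where N = [[0, 0], [2, 0]] is strictly lower-triangular, so N^2 = 0.
(I + N)^8 = I + 8·N = [[1, 0], [16, 1]].

[[1, 0], [16, 1]]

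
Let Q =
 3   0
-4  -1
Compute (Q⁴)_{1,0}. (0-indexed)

-80

tr Q = 2 and det Q = -3, so the characteristic polynomial is λ² − (2)λ + (-3) with roots -1 and 3.
Eigenvectors give P = [[0, -1], [1, 1]] with P⁻¹ = [[1, 1], [-1, 0]], and Q = P·diag(-1, 3)·P⁻¹.
Then Q⁴ = P·diag(1, 81)·P⁻¹ = [[0, -81], [1, 81]] · [[1, 1], [-1, 0]] = [[81, 0], [-80, 1]].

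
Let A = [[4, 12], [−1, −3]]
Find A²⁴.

A² = A (a projection; rank 1, trace 1), so A²⁴ = A.

[[4, 12], [−1, −3]]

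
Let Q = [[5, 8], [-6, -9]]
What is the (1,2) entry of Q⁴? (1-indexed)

-320

tr Q = -4 and det Q = 3, so the characteristic polynomial is λ² − (-4)λ + (3) with roots -1 and -3.
Eigenvectors give P = [[4, -1], [-3, 1]] with P⁻¹ = [[1, 1], [3, 4]], and Q = P·diag(-1, -3)·P⁻¹.
Then Q⁴ = P·diag(1, 81)·P⁻¹ = [[4, -81], [-3, 81]] · [[1, 1], [3, 4]] = [[-239, -320], [240, 321]].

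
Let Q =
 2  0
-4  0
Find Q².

[[4, 0], [-8, 0]]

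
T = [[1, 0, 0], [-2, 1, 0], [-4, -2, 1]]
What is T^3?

T = I + N where N = [[0, 0, 0], [-2, 0, 0], [-4, -2, 0]] is strictly lower-triangular, so N^3 = 0.
(I + N)^3 = I + 3·N + 3·N^2 = [[1, 0, 0], [-6, 1, 0], [0, -6, 1]].

[[1, 0, 0], [-6, 1, 0], [0, -6, 1]]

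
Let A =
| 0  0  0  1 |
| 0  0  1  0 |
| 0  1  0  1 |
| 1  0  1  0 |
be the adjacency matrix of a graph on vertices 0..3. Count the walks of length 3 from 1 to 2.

The number of length-3 walks from vertex 1 to vertex 2 is entry (1,2) of A³, where A is the adjacency matrix.
A² = [[1, 0, 1, 0], [0, 1, 0, 1], [1, 0, 2, 0], [0, 1, 0, 2]]
A³ = [[0, 1, 0, 2], [1, 0, 2, 0], [0, 2, 0, 3], [2, 0, 3, 0]]

2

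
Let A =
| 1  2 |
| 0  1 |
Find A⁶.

A = I + N where N = [[0, 2], [0, 0]] is strictly upper-triangular, so N² = 0.
(I + N)⁶ = I + 6·N = [[1, 12], [0, 1]].

[[1, 12], [0, 1]]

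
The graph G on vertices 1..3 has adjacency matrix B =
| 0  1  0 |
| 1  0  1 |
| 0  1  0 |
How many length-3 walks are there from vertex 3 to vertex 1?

The number of length-3 walks from vertex 3 to vertex 1 is entry (3,1) of B³, where B is the adjacency matrix.
B² = [[1, 0, 1], [0, 2, 0], [1, 0, 1]]
B³ = [[0, 2, 0], [2, 0, 2], [0, 2, 0]]

0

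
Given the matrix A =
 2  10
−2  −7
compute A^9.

tr A = −5 and det A = 6, so the characteristic polynomial is λ² − (−5)λ + (6) with roots −3 and −2.
Eigenvectors give P = [[−2, 5], [1, −2]] with P⁻¹ = [[2, 5], [1, 2]], and A = P·diag(−3, −2)·P⁻¹.
Then A^9 = P·diag(−19683, −512)·P⁻¹ = [[39366, −2560], [−19683, 1024]] · [[2, 5], [1, 2]] = [[76172, 191710], [−38342, −96367]].

[[76172, 191710], [−38342, −96367]]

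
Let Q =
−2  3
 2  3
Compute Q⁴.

Q² = [[10, 3], [2, 15]]
Q³ = [[−14, 39], [26, 51]]
Q⁴ = [[106, 75], [50, 231]]

[[106, 75], [50, 231]]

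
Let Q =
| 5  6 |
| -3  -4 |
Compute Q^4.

tr Q = 1 and det Q = -2, so the characteristic polynomial is λ² − (1)λ + (-2) with roots 2 and -1.
Eigenvectors give P = [[-2, 1], [1, -1]] with P⁻¹ = [[-1, -1], [-1, -2]], and Q = P·diag(2, -1)·P⁻¹.
Then Q^4 = P·diag(16, 1)·P⁻¹ = [[-32, 1], [16, -1]] · [[-1, -1], [-1, -2]] = [[31, 30], [-15, -14]].

[[31, 30], [-15, -14]]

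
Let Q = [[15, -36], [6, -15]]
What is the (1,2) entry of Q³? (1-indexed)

tr Q = 0 and det Q = -9, so the characteristic polynomial is λ² − (0)λ + (-9) with roots 3 and -3.
Eigenvectors give P = [[3, 2], [1, 1]] with P⁻¹ = [[1, -2], [-1, 3]], and Q = P·diag(3, -3)·P⁻¹.
Then Q³ = P·diag(27, -27)·P⁻¹ = [[81, -54], [27, -27]] · [[1, -2], [-1, 3]] = [[135, -324], [54, -135]].

-324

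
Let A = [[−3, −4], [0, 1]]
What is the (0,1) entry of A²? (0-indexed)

8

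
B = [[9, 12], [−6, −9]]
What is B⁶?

tr B = 0 and det B = −9, so the characteristic polynomial is λ² − (0)λ + (−9) with roots 3 and −3.
Eigenvectors give P = [[2, −1], [−1, 1]] with P⁻¹ = [[1, 1], [1, 2]], and B = P·diag(3, −3)·P⁻¹.
Then B⁶ = P·diag(729, 729)·P⁻¹ = [[1458, −729], [−729, 729]] · [[1, 1], [1, 2]] = [[729, 0], [0, 729]].

[[729, 0], [0, 729]]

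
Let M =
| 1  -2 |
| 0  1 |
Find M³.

[[1, -6], [0, 1]]

M = I + N where N = [[0, -2], [0, 0]] is strictly upper-triangular, so N² = 0.
(I + N)³ = I + 3·N = [[1, -6], [0, 1]].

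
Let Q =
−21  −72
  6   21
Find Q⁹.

[[−137781, −472392], [39366, 137781]]

tr Q = 0 and det Q = −9, so the characteristic polynomial is λ² − (0)λ + (−9) with roots −3 and 3.
Eigenvectors give P = [[4, −3], [−1, 1]] with P⁻¹ = [[1, 3], [1, 4]], and Q = P·diag(−3, 3)·P⁻¹.
Then Q⁹ = P·diag(−19683, 19683)·P⁻¹ = [[−78732, −59049], [19683, 19683]] · [[1, 3], [1, 4]] = [[−137781, −472392], [39366, 137781]].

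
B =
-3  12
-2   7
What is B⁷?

tr B = 4 and det B = 3, so the characteristic polynomial is λ² − (4)λ + (3) with roots 1 and 3.
Eigenvectors give P = [[-3, -2], [-1, -1]] with P⁻¹ = [[-1, 2], [1, -3]], and B = P·diag(1, 3)·P⁻¹.
Then B⁷ = P·diag(1, 2187)·P⁻¹ = [[-3, -4374], [-1, -2187]] · [[-1, 2], [1, -3]] = [[-4371, 13116], [-2186, 6559]].

[[-4371, 13116], [-2186, 6559]]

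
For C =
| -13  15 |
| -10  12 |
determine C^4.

tr C = -1 and det C = -6, so the characteristic polynomial is λ² − (-1)λ + (-6) with roots -3 and 2.
Eigenvectors give P = [[-3, -1], [-2, -1]] with P⁻¹ = [[-1, 1], [2, -3]], and C = P·diag(-3, 2)·P⁻¹.
Then C^4 = P·diag(81, 16)·P⁻¹ = [[-243, -16], [-162, -16]] · [[-1, 1], [2, -3]] = [[211, -195], [130, -114]].

[[211, -195], [130, -114]]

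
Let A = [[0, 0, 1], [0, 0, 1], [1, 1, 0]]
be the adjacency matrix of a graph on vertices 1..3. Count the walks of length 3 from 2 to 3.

The number of length-3 walks from vertex 2 to vertex 3 is entry (2,3) of A³, where A is the adjacency matrix.
A² = [[1, 1, 0], [1, 1, 0], [0, 0, 2]]
A³ = [[0, 0, 2], [0, 0, 2], [2, 2, 0]]

2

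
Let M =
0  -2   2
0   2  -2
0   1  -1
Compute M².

[[0, -2, 2], [0, 2, -2], [0, 1, -1]]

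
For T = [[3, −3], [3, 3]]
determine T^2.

[[0, −18], [18, 0]]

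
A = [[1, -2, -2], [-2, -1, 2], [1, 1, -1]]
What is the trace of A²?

11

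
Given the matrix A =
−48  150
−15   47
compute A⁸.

tr A = −1 and det A = −6, so the characteristic polynomial is λ² − (−1)λ + (−6) with roots −3 and 2.
Eigenvectors give P = [[10, 3], [3, 1]] with P⁻¹ = [[1, −3], [−3, 10]], and A = P·diag(−3, 2)·P⁻¹.
Then A⁸ = P·diag(6561, 256)·P⁻¹ = [[65610, 768], [19683, 256]] · [[1, −3], [−3, 10]] = [[63306, −189150], [18915, −56489]].

[[63306, −189150], [18915, −56489]]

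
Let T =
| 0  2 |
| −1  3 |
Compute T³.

tr T = 3 and det T = 2, so the characteristic polynomial is λ² − (3)λ + (2) with roots 2 and 1.
Eigenvectors give P = [[−1, 2], [−1, 1]] with P⁻¹ = [[1, −2], [1, −1]], and T = P·diag(2, 1)·P⁻¹.
Then T³ = P·diag(8, 1)·P⁻¹ = [[−8, 2], [−8, 1]] · [[1, −2], [1, −1]] = [[−6, 14], [−7, 15]].

[[−6, 14], [−7, 15]]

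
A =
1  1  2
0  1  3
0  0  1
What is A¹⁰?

[[1, 10, 155], [0, 1, 30], [0, 0, 1]]

A = I + N where N = [[0, 1, 2], [0, 0, 3], [0, 0, 0]] is strictly upper-triangular, so N³ = 0.
(I + N)¹⁰ = I + 10·N + 45·N² = [[1, 10, 155], [0, 1, 30], [0, 0, 1]].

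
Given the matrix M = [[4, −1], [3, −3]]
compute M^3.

M^2 = [[13, −1], [3, 6]]
M^3 = [[49, −10], [30, −21]]

[[49, −10], [30, −21]]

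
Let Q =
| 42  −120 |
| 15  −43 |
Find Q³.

[[288, −840], [105, −307]]

tr Q = −1 and det Q = −6, so the characteristic polynomial is λ² − (−1)λ + (−6) with roots 2 and −3.
Eigenvectors give P = [[−3, −8], [−1, −3]] with P⁻¹ = [[−3, 8], [1, −3]], and Q = P·diag(2, −3)·P⁻¹.
Then Q³ = P·diag(8, −27)·P⁻¹ = [[−24, 216], [−8, 81]] · [[−3, 8], [1, −3]] = [[288, −840], [105, −307]].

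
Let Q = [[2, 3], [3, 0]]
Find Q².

[[13, 6], [6, 9]]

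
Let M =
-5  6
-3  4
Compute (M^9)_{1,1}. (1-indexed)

-1025

tr M = -1 and det M = -2, so the characteristic polynomial is λ² − (-1)λ + (-2) with roots 1 and -2.
Eigenvectors give P = [[-1, 2], [-1, 1]] with P⁻¹ = [[1, -2], [1, -1]], and M = P·diag(1, -2)·P⁻¹.
Then M^9 = P·diag(1, -512)·P⁻¹ = [[-1, -1024], [-1, -512]] · [[1, -2], [1, -1]] = [[-1025, 1026], [-513, 514]].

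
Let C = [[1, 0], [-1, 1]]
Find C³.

C = I + N where N = [[0, 0], [-1, 0]] is strictly lower-triangular, so N² = 0.
(I + N)³ = I + 3·N = [[1, 0], [-3, 1]].

[[1, 0], [-3, 1]]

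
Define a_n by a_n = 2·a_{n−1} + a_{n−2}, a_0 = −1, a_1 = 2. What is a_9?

1562

With companion matrix Q = [[2, 1], [1, 0]], [a_n, a_{n−1}]ᵀ = Q·[a_{n−1}, a_{n−2}]ᵀ, so [a_9, a_8]ᵀ = Q⁸·[a_1, a_0]ᵀ.
Q⁸ = [[985, 408], [408, 169]], giving [a_9, a_8]ᵀ = [[1562], [647]].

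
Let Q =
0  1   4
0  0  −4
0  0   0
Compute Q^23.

Q is strictly triangular, hence nilpotent: Q^3 = 0, so Q^23 = 0.

[[0, 0, 0], [0, 0, 0], [0, 0, 0]]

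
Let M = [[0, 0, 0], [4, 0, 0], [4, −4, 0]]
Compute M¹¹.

M is strictly triangular, hence nilpotent: M³ = 0, so M¹¹ = 0.

[[0, 0, 0], [0, 0, 0], [0, 0, 0]]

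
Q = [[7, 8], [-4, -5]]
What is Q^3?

[[55, 56], [-28, -29]]

tr Q = 2 and det Q = -3, so the characteristic polynomial is λ² − (2)λ + (-3) with roots -1 and 3.
Eigenvectors give P = [[-1, -2], [1, 1]] with P⁻¹ = [[1, 2], [-1, -1]], and Q = P·diag(-1, 3)·P⁻¹.
Then Q^3 = P·diag(-1, 27)·P⁻¹ = [[1, -54], [-1, 27]] · [[1, 2], [-1, -1]] = [[55, 56], [-28, -29]].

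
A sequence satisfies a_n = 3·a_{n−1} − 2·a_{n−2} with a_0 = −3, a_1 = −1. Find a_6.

123

With companion matrix C = [[3, −2], [1, 0]], [a_n, a_{n−1}]ᵀ = C·[a_{n−1}, a_{n−2}]ᵀ, so [a_6, a_5]ᵀ = C⁵·[a_1, a_0]ᵀ.
C⁵ = [[63, −62], [31, −30]], giving [a_6, a_5]ᵀ = [[123], [59]].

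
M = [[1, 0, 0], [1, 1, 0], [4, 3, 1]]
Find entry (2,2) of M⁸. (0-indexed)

1

M = I + N where N = [[0, 0, 0], [1, 0, 0], [4, 3, 0]] is strictly lower-triangular, so N³ = 0.
(I + N)⁸ = I + 8·N + 28·N² = [[1, 0, 0], [8, 1, 0], [116, 24, 1]].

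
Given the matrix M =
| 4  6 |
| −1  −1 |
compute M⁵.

tr M = 3 and det M = 2, so the characteristic polynomial is λ² − (3)λ + (2) with roots 2 and 1.
Eigenvectors give P = [[3, 2], [−1, −1]] with P⁻¹ = [[1, 2], [−1, −3]], and M = P·diag(2, 1)·P⁻¹.
Then M⁵ = P·diag(32, 1)·P⁻¹ = [[96, 2], [−32, −1]] · [[1, 2], [−1, −3]] = [[94, 186], [−31, −61]].

[[94, 186], [−31, −61]]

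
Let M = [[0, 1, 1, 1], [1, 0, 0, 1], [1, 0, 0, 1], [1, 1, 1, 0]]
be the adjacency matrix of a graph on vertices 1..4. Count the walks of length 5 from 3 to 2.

18

The number of length-5 walks from vertex 3 to vertex 2 is entry (3,2) of M⁵, where M is the adjacency matrix.
M² = [[3, 1, 1, 2], [1, 2, 2, 1], [1, 2, 2, 1], [2, 1, 1, 3]]
M³ = [[4, 5, 5, 5], [5, 2, 2, 5], [5, 2, 2, 5], [5, 5, 5, 4]]
M⁴ = [[15, 9, 9, 14], [9, 10, 10, 9], [9, 10, 10, 9], [14, 9, 9, 15]]
M⁵ = [[32, 29, 29, 33], [29, 18, 18, 29], [29, 18, 18, 29], [33, 29, 29, 32]]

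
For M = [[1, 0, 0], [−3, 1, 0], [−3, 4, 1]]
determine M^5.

M = I + N where N = [[0, 0, 0], [−3, 0, 0], [−3, 4, 0]] is strictly lower-triangular, so N^3 = 0.
(I + N)^5 = I + 5·N + 10·N^2 = [[1, 0, 0], [−15, 1, 0], [−135, 20, 1]].

[[1, 0, 0], [−15, 1, 0], [−135, 20, 1]]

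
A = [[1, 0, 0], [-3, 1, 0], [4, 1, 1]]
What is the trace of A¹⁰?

A = I + N where N = [[0, 0, 0], [-3, 0, 0], [4, 1, 0]] is strictly lower-triangular, so N³ = 0.
(I + N)¹⁰ = I + 10·N + 45·N² = [[1, 0, 0], [-30, 1, 0], [-95, 10, 1]].

3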